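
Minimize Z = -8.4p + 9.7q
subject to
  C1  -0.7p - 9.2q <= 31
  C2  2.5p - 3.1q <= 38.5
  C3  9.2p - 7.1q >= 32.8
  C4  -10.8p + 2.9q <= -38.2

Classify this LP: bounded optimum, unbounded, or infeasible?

From the feasible point (25810/2517, -10445/2517), moving in the direction (3.1, 2.5) keeps every constraint satisfied while Z decreases without bound.

unbounded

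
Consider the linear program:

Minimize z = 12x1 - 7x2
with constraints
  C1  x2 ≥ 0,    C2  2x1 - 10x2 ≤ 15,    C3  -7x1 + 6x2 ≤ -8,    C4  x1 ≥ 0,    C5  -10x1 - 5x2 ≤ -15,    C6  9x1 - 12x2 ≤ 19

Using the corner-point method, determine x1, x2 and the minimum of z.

The feasible region is unbounded (it extends along (4, 3), (6, 7)), but z strictly increases along every unbounded feasible direction, so there is no improving ray and the minimum is attained at a vertex.

The optimum lies where -7x1 + 6x2 = -8 and -10x1 - 5x2 = -15.
Solving simultaneously gives x1 = 26/19, x2 = 5/19.

x1 = 26/19, x2 = 5/19, minimum z = 277/19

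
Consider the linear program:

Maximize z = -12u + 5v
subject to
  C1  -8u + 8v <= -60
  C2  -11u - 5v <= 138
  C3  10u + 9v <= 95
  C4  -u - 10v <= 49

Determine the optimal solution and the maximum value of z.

Extreme points and z = -12u + 5v:
  (325/38, 20/19) → z = -1850/19
  (26/11, -113/22) → z = -1189/22
  (107/7, -45/7) → z = -1509/7

The binding constraints are -8u + 8v = -60 and -u - 10v = 49.
Solving simultaneously gives u = 26/11, v = -113/22.

u = 26/11, v = -113/22, maximum z = -1189/22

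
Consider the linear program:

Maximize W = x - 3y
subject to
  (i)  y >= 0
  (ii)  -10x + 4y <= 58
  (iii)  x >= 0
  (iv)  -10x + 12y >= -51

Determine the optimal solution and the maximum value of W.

Extreme points and W = x - 3y:
  (0, 0) → W = 0
  (51/10, 0) → W = 51/10
  (0, 29/2) → W = -87/2
The feasible region is unbounded (it extends along (2, 5), (6, 5)), but W strictly decreases along every unbounded feasible direction, so there is no improving ray and the maximum is attained at a vertex.

x = 51/10, y = 0, maximum W = 51/10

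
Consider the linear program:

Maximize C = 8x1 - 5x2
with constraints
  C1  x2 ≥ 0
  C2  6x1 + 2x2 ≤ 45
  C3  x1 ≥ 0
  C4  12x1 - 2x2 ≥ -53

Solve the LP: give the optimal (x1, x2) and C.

At the optimal vertex, x2 = 0 and 6x1 + 2x2 = 45.
Solving simultaneously gives x1 = 15/2, x2 = 0.

x1 = 15/2, x2 = 0, maximum C = 60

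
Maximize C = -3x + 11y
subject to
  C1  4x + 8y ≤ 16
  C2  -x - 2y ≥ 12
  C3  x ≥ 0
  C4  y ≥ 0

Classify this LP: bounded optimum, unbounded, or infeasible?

infeasible

The boundaries 4x + 8y = 16 and x = 0 meet at (0, 2), but that point violates -x - 2y ≥ 12. Every candidate vertex is excluded by some other constraint, so the feasible region is empty.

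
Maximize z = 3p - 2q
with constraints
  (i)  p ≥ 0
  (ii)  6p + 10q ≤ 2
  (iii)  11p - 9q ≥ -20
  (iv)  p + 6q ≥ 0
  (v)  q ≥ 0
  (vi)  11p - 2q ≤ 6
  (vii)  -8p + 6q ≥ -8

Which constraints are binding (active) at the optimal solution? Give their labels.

Feasible corners and z = 3p - 2q:
  (0, 1/5) → z = -2/5
  (0, 0) → z = 0
  (1/3, 0) → z = 1

The maximum is at (1/3, 0). Substituting into each constraint, equality holds for (ii) and (v); the remaining constraints have slack.

(ii) and (v)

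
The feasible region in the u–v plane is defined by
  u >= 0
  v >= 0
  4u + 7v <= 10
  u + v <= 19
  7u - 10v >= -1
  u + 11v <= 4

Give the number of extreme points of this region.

5

Pairwise boundary intersections that survive every other constraint:
  (0, 0)
  (0, 1/10)
  (5/2, 0)
  (82/37, 6/37)
  (1/3, 1/3)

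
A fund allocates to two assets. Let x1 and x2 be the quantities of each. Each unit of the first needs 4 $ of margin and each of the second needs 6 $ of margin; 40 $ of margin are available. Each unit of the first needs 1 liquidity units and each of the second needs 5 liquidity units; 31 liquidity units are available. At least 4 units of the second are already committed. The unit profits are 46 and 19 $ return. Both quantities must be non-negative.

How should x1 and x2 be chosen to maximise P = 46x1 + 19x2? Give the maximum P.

Feasible corners and P = 46x1 + 19x2:
  (0, 31/5) → P = 589/5
  (0, 4) → P = 76
  (1, 6) → P = 160
  (4, 4) → P = 260

The binding constraints are 4x1 + 6x2 = 40 and x2 = 4.
Solving simultaneously gives x1 = 4, x2 = 4.

x1 = 4, x2 = 4, maximum P = 260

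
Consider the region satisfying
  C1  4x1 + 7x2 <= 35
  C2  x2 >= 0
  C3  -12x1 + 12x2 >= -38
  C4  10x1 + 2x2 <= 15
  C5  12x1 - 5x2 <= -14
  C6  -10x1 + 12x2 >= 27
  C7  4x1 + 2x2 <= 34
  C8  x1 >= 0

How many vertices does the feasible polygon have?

4

Intersecting each pair of boundary lines and keeping only the points that satisfy every inequality leaves:
  (35/62, 145/31)
  (0, 5)
  (47/74, 160/37)
  (0, 14/5)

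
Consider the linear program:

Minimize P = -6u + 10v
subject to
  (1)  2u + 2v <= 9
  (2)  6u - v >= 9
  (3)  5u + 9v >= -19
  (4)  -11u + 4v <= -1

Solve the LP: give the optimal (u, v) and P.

u = 119/8, v = -83/8, minimum P = -193

Feasible corners and P = -6u + 10v:
  (27/14, 18/7) → P = 99/7
  (119/8, -83/8) → P = -193
  (62/59, -159/59) → P = -1962/59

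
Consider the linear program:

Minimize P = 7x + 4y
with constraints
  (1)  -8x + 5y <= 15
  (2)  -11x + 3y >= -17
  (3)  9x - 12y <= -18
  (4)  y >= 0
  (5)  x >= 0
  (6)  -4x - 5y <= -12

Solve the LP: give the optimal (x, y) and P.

x = 0, y = 12/5, minimum P = 48/5

Vertices and P = 7x + 4y:
  (130/31, 301/31) → P = 2114/31
  (0, 3) → P = 12
  (86/35, 117/35) → P = 214/7
  (18/31, 60/31) → P = 366/31
  (0, 12/5) → P = 48/5

At the optimal vertex, x = 0 and -4x - 5y = -12.
Solving simultaneously gives x = 0, y = 12/5.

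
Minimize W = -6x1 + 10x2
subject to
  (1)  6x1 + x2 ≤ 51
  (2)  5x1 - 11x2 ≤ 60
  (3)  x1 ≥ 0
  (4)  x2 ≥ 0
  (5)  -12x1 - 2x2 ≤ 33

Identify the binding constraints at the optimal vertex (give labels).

Feasible corners and W = -6x1 + 10x2:
  (0, 51) → W = 510
  (17/2, 0) → W = -51
  (0, 0) → W = 0

The minimum is at (17/2, 0). Substituting into each constraint, equality holds for (1) and (4); the remaining constraints have slack.

(1) and (4)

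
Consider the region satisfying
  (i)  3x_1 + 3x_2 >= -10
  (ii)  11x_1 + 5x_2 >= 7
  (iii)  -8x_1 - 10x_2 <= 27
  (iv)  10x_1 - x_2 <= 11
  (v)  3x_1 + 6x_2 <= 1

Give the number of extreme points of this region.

Of the 10 pairwise boundary intersections, those satisfying every inequality are:
  (62/61, -51/61)
  (37/51, -10/51)
  (67/63, -23/63)

3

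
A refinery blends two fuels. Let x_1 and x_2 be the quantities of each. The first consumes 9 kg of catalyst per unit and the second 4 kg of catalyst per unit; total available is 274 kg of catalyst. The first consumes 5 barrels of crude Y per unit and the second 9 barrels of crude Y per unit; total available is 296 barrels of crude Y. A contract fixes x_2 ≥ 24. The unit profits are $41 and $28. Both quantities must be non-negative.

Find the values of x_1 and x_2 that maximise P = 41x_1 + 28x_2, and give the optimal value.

x_1 = 16, x_2 = 24, maximum P = 1328

Feasible corners and P = 41x_1 + 28x_2:
  (0, 296/9) → P = 8288/9
  (0, 24) → P = 672
  (16, 24) → P = 1328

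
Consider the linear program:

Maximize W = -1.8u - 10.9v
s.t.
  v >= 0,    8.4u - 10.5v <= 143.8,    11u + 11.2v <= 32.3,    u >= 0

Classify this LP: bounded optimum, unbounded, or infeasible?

bounded optimum

Feasible corners and W = -1.8u - 10.9v:
  (323/110, 0) → W = -2907/550
  (0, 0) → W = 0
  (0, 323/112) → W = -35207/1120
The feasible region has finitely many vertices and no improving ray; the maximum is 0 at (0, 0).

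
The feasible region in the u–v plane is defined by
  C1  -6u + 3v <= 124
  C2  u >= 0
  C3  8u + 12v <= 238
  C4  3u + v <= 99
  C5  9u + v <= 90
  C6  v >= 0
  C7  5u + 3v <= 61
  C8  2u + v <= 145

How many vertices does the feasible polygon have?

Of the 28 pairwise boundary intersections, those satisfying every inequality are:
  (0, 119/6)
  (0, 0)
  (1/2, 39/2)
  (10, 0)
  (19/2, 9/2)

5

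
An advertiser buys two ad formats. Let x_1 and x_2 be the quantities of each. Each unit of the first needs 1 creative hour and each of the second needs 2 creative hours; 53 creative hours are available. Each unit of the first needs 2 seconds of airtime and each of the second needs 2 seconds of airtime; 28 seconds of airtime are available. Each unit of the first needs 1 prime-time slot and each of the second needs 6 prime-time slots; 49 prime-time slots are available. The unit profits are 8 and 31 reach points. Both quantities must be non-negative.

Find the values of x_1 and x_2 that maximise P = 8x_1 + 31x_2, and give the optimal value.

Feasible corners and P = 8x_1 + 31x_2:
  (0, 0) → P = 0
  (0, 49/6) → P = 1519/6
  (14, 0) → P = 112
  (7, 7) → P = 273

The optimum lies where 2x_1 + 2x_2 = 28 and x_1 + 6x_2 = 49.
Solving simultaneously gives x_1 = 7, x_2 = 7.

x_1 = 7, x_2 = 7, maximum P = 273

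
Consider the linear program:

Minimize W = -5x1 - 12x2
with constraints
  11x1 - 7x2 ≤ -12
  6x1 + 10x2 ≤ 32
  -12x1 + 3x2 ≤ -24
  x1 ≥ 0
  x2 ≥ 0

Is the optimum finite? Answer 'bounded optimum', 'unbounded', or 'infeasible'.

infeasible

The boundaries 11x1 - 7x2 = -12 and 6x1 + 10x2 = 32 meet at (13/19, 53/19), but that point violates -12x1 + 3x2 ≤ -24. Every candidate vertex is excluded by some other constraint, so the feasible region is empty.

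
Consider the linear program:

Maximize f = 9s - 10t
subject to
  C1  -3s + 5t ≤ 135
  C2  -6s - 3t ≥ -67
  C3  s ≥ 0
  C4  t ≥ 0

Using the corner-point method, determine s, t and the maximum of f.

s = 67/6, t = 0, maximum f = 201/2

Vertices and f = 9s - 10t:
  (0, 67/3) → f = -670/3
  (67/6, 0) → f = 201/2
  (0, 0) → f = 0

The optimum lies where -6s - 3t = -67 and t = 0.
Solving simultaneously gives s = 67/6, t = 0.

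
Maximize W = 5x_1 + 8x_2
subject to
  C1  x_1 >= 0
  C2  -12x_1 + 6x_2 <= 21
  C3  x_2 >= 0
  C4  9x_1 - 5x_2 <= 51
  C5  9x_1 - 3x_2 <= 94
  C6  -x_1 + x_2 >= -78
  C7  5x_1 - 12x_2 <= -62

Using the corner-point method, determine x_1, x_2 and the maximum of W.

x_1 = 209/6, x_2 = 439/6, maximum W = 1519/2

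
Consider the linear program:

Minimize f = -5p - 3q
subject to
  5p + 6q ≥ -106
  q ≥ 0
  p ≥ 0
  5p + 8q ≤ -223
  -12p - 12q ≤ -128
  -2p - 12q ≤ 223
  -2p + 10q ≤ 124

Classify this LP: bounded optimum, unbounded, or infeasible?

The boundaries q = 0 and -12p - 12q = -128 meet at (32/3, 0), but that point violates 5p + 8q ≤ -223. Every candidate vertex is excluded by some other constraint, so the feasible region is empty.

infeasible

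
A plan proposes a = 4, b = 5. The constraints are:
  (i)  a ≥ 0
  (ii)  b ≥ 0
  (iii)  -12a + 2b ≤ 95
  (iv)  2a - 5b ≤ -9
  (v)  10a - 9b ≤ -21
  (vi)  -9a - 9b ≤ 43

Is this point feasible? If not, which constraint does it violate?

not feasible — violates (v)

Constraint (v): 10a - 9b = -5, which is not ≤ -21. All other constraints are satisfied.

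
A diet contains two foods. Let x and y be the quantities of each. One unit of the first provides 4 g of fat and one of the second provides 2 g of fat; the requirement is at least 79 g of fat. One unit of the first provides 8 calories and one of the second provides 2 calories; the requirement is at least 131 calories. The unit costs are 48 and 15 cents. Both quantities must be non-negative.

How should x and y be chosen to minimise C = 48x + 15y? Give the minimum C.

x = 13, y = 27/2, minimum C = 1653/2

Corner points and C = 48x + 15y:
  (0, 131/2) → C = 1965/2
  (79/4, 0) → C = 948
  (13, 27/2) → C = 1653/2
The feasible region is unbounded (it extends along (0, 1), (1, 0)), but C strictly increases along every unbounded feasible direction, so there is no improving ray and the minimum is attained at a vertex.

At the optimal vertex, 4x + 2y = 79 and 8x + 2y = 131.
Solving simultaneously gives x = 13, y = 27/2.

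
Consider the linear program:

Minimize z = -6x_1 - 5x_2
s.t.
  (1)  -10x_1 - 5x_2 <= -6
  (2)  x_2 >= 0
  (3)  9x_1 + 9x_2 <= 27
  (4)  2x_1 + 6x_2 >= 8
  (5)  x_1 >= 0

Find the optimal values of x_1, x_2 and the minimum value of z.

x_1 = 5/2, x_2 = 1/2, minimum z = -35/2

Vertices and z = -6x_1 - 5x_2:
  (5/2, 1/2) → z = -35/2
  (0, 3) → z = -15
  (0, 4/3) → z = -20/3

The binding constraints are 9x_1 + 9x_2 = 27 and 2x_1 + 6x_2 = 8.
Solving simultaneously gives x_1 = 5/2, x_2 = 1/2.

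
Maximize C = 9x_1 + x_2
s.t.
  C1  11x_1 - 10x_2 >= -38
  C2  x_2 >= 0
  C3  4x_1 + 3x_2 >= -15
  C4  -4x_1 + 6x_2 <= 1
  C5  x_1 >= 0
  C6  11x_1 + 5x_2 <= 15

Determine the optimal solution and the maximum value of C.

Feasible corners and C = 9x_1 + x_2:
  (0, 0) → C = 0
  (15/11, 0) → C = 135/11
  (0, 1/6) → C = 1/6
  (85/86, 71/86) → C = 418/43

x_1 = 15/11, x_2 = 0, maximum C = 135/11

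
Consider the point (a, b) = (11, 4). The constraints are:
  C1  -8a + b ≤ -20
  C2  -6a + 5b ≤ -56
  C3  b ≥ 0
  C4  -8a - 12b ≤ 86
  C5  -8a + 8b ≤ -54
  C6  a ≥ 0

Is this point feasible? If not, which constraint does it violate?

not feasible — violates C2

Constraint C2: -6a + 5b = -46, which is not ≤ -56. All other constraints are satisfied.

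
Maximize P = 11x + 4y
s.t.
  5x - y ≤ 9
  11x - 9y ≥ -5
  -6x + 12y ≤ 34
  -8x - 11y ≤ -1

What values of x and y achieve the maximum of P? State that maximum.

x = 43/17, y = 62/17, maximum P = 721/17

Corner points and P = 11x + 4y:
  (43/17, 62/17) → P = 721/17
  (100/63, -67/63) → P = 832/63
  (-46/193, 51/193) → P = -302/193

At the optimal vertex, 5x - y = 9 and 11x - 9y = -5.
Solving simultaneously gives x = 43/17, y = 62/17.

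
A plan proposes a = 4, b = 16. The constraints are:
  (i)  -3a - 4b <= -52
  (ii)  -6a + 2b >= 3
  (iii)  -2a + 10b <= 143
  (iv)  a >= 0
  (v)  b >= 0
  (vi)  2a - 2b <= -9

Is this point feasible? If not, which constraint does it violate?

Constraint (iii): -2a + 10b = 152, which is not ≤ 143. All other constraints are satisfied.

not feasible — violates (iii)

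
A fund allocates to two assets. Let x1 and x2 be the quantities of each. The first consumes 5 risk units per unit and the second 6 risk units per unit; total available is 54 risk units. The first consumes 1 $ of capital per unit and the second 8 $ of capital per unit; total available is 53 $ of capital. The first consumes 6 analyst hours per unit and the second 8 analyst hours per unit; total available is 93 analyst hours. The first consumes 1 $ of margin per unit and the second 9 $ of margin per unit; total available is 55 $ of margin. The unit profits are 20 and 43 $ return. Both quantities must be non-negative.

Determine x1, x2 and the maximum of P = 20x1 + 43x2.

x1 = 4, x2 = 17/3, maximum P = 971/3

Feasible corners and P = 20x1 + 43x2:
  (0, 0) → P = 0
  (0, 55/9) → P = 2365/9
  (54/5, 0) → P = 216
  (4, 17/3) → P = 971/3

The binding constraints are 5x1 + 6x2 = 54 and x1 + 9x2 = 55.
Solving simultaneously gives x1 = 4, x2 = 17/3.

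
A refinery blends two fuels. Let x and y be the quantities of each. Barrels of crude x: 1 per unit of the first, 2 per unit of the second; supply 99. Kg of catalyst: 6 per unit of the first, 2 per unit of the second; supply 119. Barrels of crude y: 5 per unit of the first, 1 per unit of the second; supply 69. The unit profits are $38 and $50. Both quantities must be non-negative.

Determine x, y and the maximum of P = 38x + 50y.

x = 4, y = 95/2, maximum P = 2527

Feasible corners and P = 38x + 50y:
  (0, 0) → P = 0
  (0, 99/2) → P = 2475
  (69/5, 0) → P = 2622/5
  (4, 95/2) → P = 2527
  (19/4, 181/4) → P = 2443

At the optimal vertex, x + 2y = 99 and 6x + 2y = 119.
Solving simultaneously gives x = 4, y = 95/2.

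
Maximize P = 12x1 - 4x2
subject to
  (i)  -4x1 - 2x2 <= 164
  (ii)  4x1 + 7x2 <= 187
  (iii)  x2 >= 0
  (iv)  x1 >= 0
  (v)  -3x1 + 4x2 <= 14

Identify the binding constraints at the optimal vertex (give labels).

(ii) and (iii)

Feasible corners and P = 12x1 - 4x2:
  (187/4, 0) → P = 561
  (650/37, 617/37) → P = 5332/37
  (0, 0) → P = 0
  (0, 7/2) → P = -14

The maximum is at (187/4, 0). Substituting into each constraint, equality holds for (ii) and (iii); the remaining constraints have slack.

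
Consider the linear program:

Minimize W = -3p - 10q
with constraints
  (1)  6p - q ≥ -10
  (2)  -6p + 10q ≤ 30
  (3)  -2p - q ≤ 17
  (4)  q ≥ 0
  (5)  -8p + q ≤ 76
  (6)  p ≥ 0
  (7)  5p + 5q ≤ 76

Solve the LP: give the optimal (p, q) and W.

At the optimal vertex, -6p + 10q = 30 and 5p + 5q = 76.
Solving simultaneously gives p = 61/8, q = 303/40.

p = 61/8, q = 303/40, minimum W = -789/8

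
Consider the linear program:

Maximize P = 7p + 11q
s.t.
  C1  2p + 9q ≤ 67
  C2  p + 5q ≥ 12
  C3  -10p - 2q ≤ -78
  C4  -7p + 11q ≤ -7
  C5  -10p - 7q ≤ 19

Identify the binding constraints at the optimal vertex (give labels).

Extreme points and P = 7p + 11q:
  (227, -43) → P = 1116
  (160/17, 91/17) → P = 2121/17
  (61/8, 7/8) → P = 63
  (218/31, 119/31) → P = 2835/31

The maximum is at (227, -43). Substituting into each constraint, equality holds for C1 and C2; the remaining constraints have slack.

C1 and C2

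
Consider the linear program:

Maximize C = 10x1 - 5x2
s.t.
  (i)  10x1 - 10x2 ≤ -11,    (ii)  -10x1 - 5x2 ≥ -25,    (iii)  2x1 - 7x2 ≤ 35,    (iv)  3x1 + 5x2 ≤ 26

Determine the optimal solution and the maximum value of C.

x1 = 13/10, x2 = 12/5, maximum C = 1

Feasible corners and C = 10x1 - 5x2:
  (13/10, 12/5) → C = 1
  (-427/50, -186/25) → C = -241/5
  (-1/7, 37/7) → C = -195/7
The feasible region is unbounded (it extends along (-7, -2), (-5, 3)), but C strictly decreases along every unbounded feasible direction, so there is no improving ray and the maximum is attained at a vertex.

At the optimal vertex, 10x1 - 10x2 = -11 and -10x1 - 5x2 = -25.
Solving simultaneously gives x1 = 13/10, x2 = 12/5.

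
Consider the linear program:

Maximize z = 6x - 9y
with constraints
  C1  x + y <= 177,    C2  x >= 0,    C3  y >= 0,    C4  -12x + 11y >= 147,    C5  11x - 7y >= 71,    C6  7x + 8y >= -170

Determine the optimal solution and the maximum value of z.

x = 1810/37, y = 2469/37, maximum z = -11361/37

Vertices and z = 6x - 9y:
  (1800/23, 2271/23) → z = -9639/23
  (655/9, 938/9) → z = -1504/3
  (1810/37, 2469/37) → z = -11361/37

At the optimal vertex, -12x + 11y = 147 and 11x - 7y = 71.
Solving simultaneously gives x = 1810/37, y = 2469/37.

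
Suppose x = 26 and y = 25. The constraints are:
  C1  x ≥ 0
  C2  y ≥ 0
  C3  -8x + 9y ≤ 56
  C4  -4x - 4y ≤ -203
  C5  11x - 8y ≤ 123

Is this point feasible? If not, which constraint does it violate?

feasible

C1: 26 ≥ 0 ✓
C2: 25 ≥ 0 ✓
C3: 17 ≤ 56 ✓
C4: -204 ≤ -203 ✓
C5: 86 ≤ 123 ✓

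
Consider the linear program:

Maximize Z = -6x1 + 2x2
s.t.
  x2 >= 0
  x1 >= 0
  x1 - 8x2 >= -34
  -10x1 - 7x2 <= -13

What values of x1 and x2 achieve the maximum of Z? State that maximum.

Extreme points and Z = -6x1 + 2x2:
  (13/10, 0) → Z = -39/5
  (0, 17/4) → Z = 17/2
  (0, 13/7) → Z = 26/7
The feasible region is unbounded (it extends along (8, 1), (1, 0)), but Z strictly decreases along every unbounded feasible direction, so there is no improving ray and the maximum is attained at a vertex.

x1 = 0, x2 = 17/4, maximum Z = 17/2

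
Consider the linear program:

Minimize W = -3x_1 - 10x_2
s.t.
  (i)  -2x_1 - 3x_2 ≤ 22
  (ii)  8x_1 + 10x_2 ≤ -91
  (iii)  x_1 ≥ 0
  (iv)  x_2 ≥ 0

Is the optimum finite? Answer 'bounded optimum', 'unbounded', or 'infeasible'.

infeasible

The boundaries -2x_1 - 3x_2 = 22 and 8x_1 + 10x_2 = -91 meet at (-53/4, 3/2), but that point violates x_1 ≥ 0. Every candidate vertex is excluded by some other constraint, so the feasible region is empty.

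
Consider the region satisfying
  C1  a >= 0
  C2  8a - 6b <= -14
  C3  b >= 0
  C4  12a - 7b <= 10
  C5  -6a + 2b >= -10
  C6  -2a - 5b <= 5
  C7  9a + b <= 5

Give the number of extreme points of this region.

The feasible vertices (each the meet of two boundaries and inside every other half-plane) are:
  (0, 7/3)
  (0, 5)
  (8/31, 83/31)

3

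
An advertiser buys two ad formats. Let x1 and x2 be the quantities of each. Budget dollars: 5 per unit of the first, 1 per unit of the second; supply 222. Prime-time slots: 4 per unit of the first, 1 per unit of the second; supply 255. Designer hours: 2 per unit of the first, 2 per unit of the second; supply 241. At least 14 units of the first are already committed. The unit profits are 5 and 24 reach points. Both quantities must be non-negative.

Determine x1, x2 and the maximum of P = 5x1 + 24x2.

Corner points and P = 5x1 + 24x2:
  (222/5, 0) → P = 222
  (14, 0) → P = 70
  (203/8, 761/8) → P = 19279/8
  (14, 213/2) → P = 2626

x1 = 14, x2 = 213/2, maximum P = 2626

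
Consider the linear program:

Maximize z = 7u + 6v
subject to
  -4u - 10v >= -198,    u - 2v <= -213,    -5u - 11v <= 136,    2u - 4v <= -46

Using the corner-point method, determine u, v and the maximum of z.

u = -289/3, v = 175/3, maximum z = -973/3

Corner points and z = 7u + 6v:
  (-289/3, 175/3) → z = -973/3
  (-1769/3, 767/3) → z = -7781/3
  (-2615/21, 929/21) → z = -12731/21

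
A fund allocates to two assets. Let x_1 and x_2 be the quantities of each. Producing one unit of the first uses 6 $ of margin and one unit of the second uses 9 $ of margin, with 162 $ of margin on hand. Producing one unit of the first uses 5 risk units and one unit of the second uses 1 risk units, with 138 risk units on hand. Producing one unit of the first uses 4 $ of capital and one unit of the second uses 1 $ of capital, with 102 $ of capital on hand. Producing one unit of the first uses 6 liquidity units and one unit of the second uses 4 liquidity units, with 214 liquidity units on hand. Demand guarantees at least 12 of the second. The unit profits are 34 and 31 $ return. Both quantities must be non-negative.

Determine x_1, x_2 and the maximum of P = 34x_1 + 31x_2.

At the optimal vertex, 6x_1 + 9x_2 = 162 and x_2 = 12.
Solving simultaneously gives x_1 = 9, x_2 = 12.

x_1 = 9, x_2 = 12, maximum P = 678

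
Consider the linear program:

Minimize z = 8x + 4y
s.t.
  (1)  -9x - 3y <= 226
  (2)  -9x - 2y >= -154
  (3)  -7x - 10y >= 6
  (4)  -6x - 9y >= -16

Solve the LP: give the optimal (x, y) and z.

x = 914/9, y = -380, minimum z = -6368/9

Feasible corners and z = 8x + 4y:
  (914/9, -380) → z = -6368/9
  (-2242/69, 1528/69) → z = -11824/69
  (388/19, -283/19) → z = 1972/19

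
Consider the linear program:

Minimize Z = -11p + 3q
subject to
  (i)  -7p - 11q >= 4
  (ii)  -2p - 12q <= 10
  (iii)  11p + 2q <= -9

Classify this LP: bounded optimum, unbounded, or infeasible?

bounded optimum

Vertices and Z = -11p + 3q:
  (-91/107, 19/107) → Z = 1058/107
  (-11/16, -23/32) → Z = 173/32
The feasible region has finitely many vertices and no improving ray; the minimum is 173/32 at (-11/16, -23/32).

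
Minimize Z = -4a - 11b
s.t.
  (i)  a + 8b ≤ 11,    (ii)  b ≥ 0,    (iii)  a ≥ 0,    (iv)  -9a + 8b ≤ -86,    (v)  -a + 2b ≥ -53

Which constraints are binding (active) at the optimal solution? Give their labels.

Feasible corners and Z = -4a - 11b:
  (11, 0) → Z = -44
  (97/10, 13/80) → Z = -3247/80
  (86/9, 0) → Z = -344/9

The minimum is at (11, 0). Substituting into each constraint, equality holds for (i) and (ii); the remaining constraints have slack.

(i) and (ii)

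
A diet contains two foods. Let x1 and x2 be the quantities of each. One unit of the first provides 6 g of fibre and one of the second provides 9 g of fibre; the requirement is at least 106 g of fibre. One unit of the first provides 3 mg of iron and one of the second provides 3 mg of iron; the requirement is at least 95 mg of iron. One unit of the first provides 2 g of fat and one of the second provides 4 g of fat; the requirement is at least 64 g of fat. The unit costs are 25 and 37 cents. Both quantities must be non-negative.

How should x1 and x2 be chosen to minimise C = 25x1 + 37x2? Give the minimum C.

x1 = 94/3, x2 = 1/3, minimum C = 2387/3

Extreme points and C = 25x1 + 37x2:
  (0, 95/3) → C = 3515/3
  (32, 0) → C = 800
  (94/3, 1/3) → C = 2387/3
The feasible region is unbounded (it extends along (0, 1), (1, 0)), but C strictly increases along every unbounded feasible direction, so there is no improving ray and the minimum is attained at a vertex.

At the optimal vertex, 3x1 + 3x2 = 95 and 2x1 + 4x2 = 64.
Solving simultaneously gives x1 = 94/3, x2 = 1/3.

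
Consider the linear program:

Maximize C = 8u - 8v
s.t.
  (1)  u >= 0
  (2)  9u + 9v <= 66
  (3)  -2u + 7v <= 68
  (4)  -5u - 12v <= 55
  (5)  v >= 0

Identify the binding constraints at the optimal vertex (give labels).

Extreme points and C = 8u - 8v:
  (0, 22/3) → C = -176/3
  (0, 0) → C = 0
  (22/3, 0) → C = 176/3

The maximum is at (22/3, 0). Substituting into each constraint, equality holds for (2) and (5); the remaining constraints have slack.

(2) and (5)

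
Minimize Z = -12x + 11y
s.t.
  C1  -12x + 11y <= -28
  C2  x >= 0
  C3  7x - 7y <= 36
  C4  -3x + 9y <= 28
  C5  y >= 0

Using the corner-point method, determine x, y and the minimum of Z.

x = 260/21, y = 152/21, minimum Z = -1448/21

Corner points and Z = -12x + 11y:
  (112/15, 28/5) → Z = -28
  (7/3, 0) → Z = -28
  (260/21, 152/21) → Z = -1448/21
  (36/7, 0) → Z = -432/7

The binding constraints are 7x - 7y = 36 and -3x + 9y = 28.
Solving simultaneously gives x = 260/21, y = 152/21.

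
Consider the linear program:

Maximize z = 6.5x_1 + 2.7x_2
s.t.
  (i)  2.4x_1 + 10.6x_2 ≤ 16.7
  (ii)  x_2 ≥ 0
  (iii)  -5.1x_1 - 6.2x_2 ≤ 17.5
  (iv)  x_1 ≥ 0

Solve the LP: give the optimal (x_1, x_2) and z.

x_1 = 167/24, x_2 = 0, maximum z = 2171/48

The binding constraints are 2.4x_1 + 10.6x_2 = 16.7 and x_2 = 0.
Solving simultaneously gives x_1 = 167/24, x_2 = 0.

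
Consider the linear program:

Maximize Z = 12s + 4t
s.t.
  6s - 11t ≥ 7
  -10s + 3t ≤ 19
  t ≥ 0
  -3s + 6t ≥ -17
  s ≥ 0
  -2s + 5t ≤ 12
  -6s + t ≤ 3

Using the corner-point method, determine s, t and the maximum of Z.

Vertices and Z = 12s + 4t:
  (7/6, 0) → Z = 14
  (167/8, 43/4) → Z = 587/2
  (17/3, 0) → Z = 68
  (157/3, 70/3) → Z = 2164/3

The binding constraints are -3s + 6t = -17 and -2s + 5t = 12.
Solving simultaneously gives s = 157/3, t = 70/3.

s = 157/3, t = 70/3, maximum Z = 2164/3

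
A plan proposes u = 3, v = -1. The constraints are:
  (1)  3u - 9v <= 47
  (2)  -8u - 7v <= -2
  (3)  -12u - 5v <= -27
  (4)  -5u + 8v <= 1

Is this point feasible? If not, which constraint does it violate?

(1): 18 ≤ 47 ✓
(2): -17 ≤ -2 ✓
(3): -31 ≤ -27 ✓
(4): -23 ≤ 1 ✓

feasible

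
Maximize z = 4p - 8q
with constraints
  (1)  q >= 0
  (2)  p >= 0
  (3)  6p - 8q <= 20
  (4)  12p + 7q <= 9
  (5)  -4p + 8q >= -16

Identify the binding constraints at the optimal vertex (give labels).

Feasible corners and z = 4p - 8q:
  (0, 0) → z = 0
  (3/4, 0) → z = 3
  (0, 9/7) → z = -72/7

The maximum is at (3/4, 0). Substituting into each constraint, equality holds for (1) and (4); the remaining constraints have slack.

(1) and (4)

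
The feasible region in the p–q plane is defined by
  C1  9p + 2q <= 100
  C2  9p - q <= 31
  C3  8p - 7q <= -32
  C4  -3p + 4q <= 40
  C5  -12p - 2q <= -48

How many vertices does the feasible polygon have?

Pairwise boundary intersections that survive every other constraint:
  (249/55, 536/55)
  (164/33, 151/11)
  (68/25, 192/25)
  (56/27, 104/9)

4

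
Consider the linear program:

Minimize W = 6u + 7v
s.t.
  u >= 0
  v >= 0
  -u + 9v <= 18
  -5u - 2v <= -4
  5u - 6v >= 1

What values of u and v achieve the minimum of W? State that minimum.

u = 4/5, v = 0, minimum W = 24/5

Corner points and W = 6u + 7v:
  (4/5, 0) → W = 24/5
  (3, 7/3) → W = 103/3
  (13/20, 3/8) → W = 261/40
The feasible region is unbounded (it extends along (1, 0), (9, 1)), but W strictly increases along every unbounded feasible direction, so there is no improving ray and the minimum is attained at a vertex.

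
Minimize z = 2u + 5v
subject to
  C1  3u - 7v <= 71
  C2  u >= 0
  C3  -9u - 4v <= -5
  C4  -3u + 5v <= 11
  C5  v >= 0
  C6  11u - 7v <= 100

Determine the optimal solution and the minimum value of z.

u = 5/9, v = 0, minimum z = 10/9

Corner points and z = 2u + 5v:
  (0, 5/4) → z = 25/4
  (0, 11/5) → z = 11
  (5/9, 0) → z = 10/9
  (577/34, 421/34) → z = 3259/34
  (100/11, 0) → z = 200/11

At the optimal vertex, -9u - 4v = -5 and v = 0.
Solving simultaneously gives u = 5/9, v = 0.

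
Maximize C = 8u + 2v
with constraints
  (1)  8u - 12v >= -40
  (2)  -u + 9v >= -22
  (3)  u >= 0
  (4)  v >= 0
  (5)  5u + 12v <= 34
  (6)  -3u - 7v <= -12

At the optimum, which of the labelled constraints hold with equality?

(4) and (5)

Feasible corners and C = 8u + 2v:
  (0, 17/6) → C = 17/3
  (0, 12/7) → C = 24/7
  (34/5, 0) → C = 272/5
  (4, 0) → C = 32

The maximum is at (34/5, 0). Substituting into each constraint, equality holds for (4) and (5); the remaining constraints have slack.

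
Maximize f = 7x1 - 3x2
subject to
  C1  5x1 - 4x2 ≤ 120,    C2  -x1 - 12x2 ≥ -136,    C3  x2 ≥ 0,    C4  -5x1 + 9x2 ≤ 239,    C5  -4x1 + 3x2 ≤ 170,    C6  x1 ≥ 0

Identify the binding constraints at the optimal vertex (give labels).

Feasible corners and f = 7x1 - 3x2:
  (31, 35/4) → f = 763/4
  (24, 0) → f = 168
  (0, 34/3) → f = -34
  (0, 0) → f = 0

The maximum is at (31, 35/4). Substituting into each constraint, equality holds for C1 and C2; the remaining constraints have slack.

C1 and C2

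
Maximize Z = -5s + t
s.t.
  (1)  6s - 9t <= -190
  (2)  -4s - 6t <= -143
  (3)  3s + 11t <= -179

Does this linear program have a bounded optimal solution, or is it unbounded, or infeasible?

The boundaries 6s - 9t = -190 and -4s - 6t = -143 meet at (49/24, 809/36), but that point violates 3s + 11t ≤ -179. Every candidate vertex is excluded by some other constraint, so the feasible region is empty.

infeasible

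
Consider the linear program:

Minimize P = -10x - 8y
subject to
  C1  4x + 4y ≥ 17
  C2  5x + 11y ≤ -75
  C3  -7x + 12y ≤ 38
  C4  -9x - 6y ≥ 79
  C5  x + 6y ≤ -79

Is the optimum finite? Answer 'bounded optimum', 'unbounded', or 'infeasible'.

infeasible

The boundaries 4x + 4y = 17 and x + 6y = -79 meet at (209/10, -333/20), but that point violates -9x - 6y ≥ 79. Every candidate vertex is excluded by some other constraint, so the feasible region is empty.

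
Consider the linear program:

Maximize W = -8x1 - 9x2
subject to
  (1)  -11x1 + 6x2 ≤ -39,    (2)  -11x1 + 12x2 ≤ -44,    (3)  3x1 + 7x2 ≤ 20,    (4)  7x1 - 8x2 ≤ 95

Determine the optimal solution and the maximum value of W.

x1 = -129/23, x2 = -386/23, maximum W = 4506/23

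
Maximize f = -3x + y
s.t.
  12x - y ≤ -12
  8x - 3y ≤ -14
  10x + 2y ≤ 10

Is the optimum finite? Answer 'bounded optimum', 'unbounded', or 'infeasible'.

From the feasible point (-11/14, 18/7), moving in the direction (-2, 10) keeps every constraint satisfied while f increases without bound.

unbounded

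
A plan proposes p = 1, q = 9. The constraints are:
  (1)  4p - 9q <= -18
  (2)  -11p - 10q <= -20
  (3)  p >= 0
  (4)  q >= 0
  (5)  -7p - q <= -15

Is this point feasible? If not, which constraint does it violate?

feasible

(1): -77 ≤ -18 ✓
(2): -101 ≤ -20 ✓
(3): 1 ≥ 0 ✓
(4): 9 ≥ 0 ✓
(5): -16 ≤ -15 ✓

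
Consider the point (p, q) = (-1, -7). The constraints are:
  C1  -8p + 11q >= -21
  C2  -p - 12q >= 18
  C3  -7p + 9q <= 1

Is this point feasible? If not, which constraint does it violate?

not feasible — violates C1

Constraint C1: -8p + 11q = -69, which is not ≥ -21. All other constraints are satisfied.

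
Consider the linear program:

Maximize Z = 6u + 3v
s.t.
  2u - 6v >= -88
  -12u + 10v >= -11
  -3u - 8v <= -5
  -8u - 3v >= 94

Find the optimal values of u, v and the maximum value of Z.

u = -46/3, v = 86/9, maximum Z = -190/3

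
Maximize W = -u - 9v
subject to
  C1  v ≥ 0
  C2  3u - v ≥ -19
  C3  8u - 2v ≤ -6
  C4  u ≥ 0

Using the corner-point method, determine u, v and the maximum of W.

Vertices and W = -u - 9v:
  (16, 67) → W = -619
  (0, 19) → W = -171
  (0, 3) → W = -27

u = 0, v = 3, maximum W = -27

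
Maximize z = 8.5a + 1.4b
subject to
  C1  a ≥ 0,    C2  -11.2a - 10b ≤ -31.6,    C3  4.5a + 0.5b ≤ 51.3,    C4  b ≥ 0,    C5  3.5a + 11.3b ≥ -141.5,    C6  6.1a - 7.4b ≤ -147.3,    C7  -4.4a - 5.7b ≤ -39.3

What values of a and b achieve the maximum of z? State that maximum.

Feasible corners and z = 8.5a + 1.4b:
  (0, 513/5) → z = 3591/25
  (0, 1473/74) → z = 10311/370
  (30597/3635, 97578/3635) → z = 3966837/36350

a = 0, b = 102.6, maximum z = 143.64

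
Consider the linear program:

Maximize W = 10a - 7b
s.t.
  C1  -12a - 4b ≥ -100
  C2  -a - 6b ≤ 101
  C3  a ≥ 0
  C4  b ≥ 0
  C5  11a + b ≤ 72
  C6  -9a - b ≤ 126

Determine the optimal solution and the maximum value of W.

a = 72/11, b = 0, maximum W = 720/11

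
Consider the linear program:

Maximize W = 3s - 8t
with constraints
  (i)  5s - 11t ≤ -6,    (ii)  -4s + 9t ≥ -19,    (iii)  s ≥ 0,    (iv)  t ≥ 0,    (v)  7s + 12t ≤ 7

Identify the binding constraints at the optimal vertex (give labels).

(i) and (iii)

Extreme points and W = 3s - 8t:
  (0, 6/11) → W = -48/11
  (5/137, 77/137) → W = -601/137
  (0, 7/12) → W = -14/3

The maximum is at (0, 6/11). Substituting into each constraint, equality holds for (i) and (iii); the remaining constraints have slack.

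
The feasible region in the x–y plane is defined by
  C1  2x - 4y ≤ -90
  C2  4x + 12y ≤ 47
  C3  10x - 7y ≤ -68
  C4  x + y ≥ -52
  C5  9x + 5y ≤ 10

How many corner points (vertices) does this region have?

3

Of the 10 pairwise boundary intersections, those satisfying every inequality are:
  (-223/10, 227/20)
  (-149/3, -7/3)
  (-671/8, 255/8)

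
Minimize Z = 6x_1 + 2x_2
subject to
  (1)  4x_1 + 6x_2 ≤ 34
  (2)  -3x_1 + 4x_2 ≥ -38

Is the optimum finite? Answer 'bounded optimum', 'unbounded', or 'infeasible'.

From the feasible point (182/17, -25/17), moving in the direction (-6, 4) keeps every constraint satisfied while Z decreases without bound.

unbounded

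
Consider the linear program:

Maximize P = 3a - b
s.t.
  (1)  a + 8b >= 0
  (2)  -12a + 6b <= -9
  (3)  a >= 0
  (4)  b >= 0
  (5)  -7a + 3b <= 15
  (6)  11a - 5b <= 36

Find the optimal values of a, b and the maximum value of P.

a = 57/2, b = 111/2, maximum P = 30

Vertices and P = 3a - b:
  (3/4, 0) → P = 9/4
  (57/2, 111/2) → P = 30
  (36/11, 0) → P = 108/11

The optimum lies where -12a + 6b = -9 and 11a - 5b = 36.
Solving simultaneously gives a = 57/2, b = 111/2.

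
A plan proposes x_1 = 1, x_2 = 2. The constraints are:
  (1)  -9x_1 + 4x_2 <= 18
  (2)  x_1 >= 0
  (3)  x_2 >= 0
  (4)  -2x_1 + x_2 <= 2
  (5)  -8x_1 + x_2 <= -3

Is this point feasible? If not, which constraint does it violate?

(1): -1 ≤ 18 ✓
(2): 1 ≥ 0 ✓
(3): 2 ≥ 0 ✓
(4): 0 ≤ 2 ✓
(5): -6 ≤ -3 ✓

feasible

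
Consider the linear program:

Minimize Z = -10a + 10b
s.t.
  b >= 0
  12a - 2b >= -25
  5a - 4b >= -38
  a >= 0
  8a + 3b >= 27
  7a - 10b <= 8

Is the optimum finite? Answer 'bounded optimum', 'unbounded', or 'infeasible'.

unbounded

From the feasible point (0, 19/2), moving in the direction (10, 7) keeps every constraint satisfied while Z decreases without bound.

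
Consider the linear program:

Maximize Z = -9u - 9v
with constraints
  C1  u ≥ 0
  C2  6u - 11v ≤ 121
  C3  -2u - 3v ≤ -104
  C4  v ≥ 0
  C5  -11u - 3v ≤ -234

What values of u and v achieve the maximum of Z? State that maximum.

The feasible region is unbounded (it extends along (0, 1), (11, 6)), but Z strictly decreases along every unbounded feasible direction, so there is no improving ray and the maximum is attained at a vertex.

u = 130/9, v = 676/27, maximum Z = -1066/3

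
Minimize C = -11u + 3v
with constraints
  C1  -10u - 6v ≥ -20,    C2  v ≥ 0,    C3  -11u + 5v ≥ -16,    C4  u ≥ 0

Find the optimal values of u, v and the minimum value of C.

u = 49/29, v = 15/29, minimum C = -494/29

Extreme points and C = -11u + 3v:
  (49/29, 15/29) → C = -494/29
  (0, 10/3) → C = 10
  (16/11, 0) → C = -16
  (0, 0) → C = 0

The optimum lies where -10u - 6v = -20 and -11u + 5v = -16.
Solving simultaneously gives u = 49/29, v = 15/29.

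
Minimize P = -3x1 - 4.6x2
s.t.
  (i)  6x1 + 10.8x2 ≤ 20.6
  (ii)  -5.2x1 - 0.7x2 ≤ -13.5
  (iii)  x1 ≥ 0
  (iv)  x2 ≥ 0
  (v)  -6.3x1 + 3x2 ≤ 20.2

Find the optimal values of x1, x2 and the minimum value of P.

x1 = 103/30, x2 = 0, minimum P = -103/10

Feasible corners and P = -3x1 - 4.6x2:
  (6569/2598, 653/1299) → P = -128573/12990
  (103/30, 0) → P = -103/10
  (135/52, 0) → P = -405/52

At the optimal vertex, 6x1 + 10.8x2 = 20.6 and x2 = 0.
Solving simultaneously gives x1 = 103/30, x2 = 0.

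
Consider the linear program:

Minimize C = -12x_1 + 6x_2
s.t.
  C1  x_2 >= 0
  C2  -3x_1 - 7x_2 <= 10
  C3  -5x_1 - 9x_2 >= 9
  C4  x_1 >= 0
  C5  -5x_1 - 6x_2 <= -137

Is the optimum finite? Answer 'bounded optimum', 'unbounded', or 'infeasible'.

infeasible

The boundaries x_2 = 0 and -5x_1 - 6x_2 = -137 meet at (137/5, 0), but that point violates -5x_1 - 9x_2 ≥ 9. Every candidate vertex is excluded by some other constraint, so the feasible region is empty.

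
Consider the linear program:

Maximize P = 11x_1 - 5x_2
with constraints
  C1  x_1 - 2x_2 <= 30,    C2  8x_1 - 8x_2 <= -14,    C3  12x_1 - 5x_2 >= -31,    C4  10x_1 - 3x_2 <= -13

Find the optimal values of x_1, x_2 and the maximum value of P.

Feasible corners and P = 11x_1 - 5x_2:
  (-89/28, -10/7) → P = -779/28
  (-31/28, 9/14) → P = -431/28
  (2, 11) → P = -33

x_1 = -31/28, x_2 = 9/14, maximum P = -431/28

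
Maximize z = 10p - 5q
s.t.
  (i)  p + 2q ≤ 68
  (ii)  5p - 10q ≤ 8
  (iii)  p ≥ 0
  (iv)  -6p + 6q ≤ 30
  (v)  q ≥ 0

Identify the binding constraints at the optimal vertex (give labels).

Corner points and z = 10p - 5q:
  (174/5, 83/5) → z = 265
  (58/3, 73/3) → z = 215/3
  (8/5, 0) → z = 16
  (0, 5) → z = -25
  (0, 0) → z = 0

The maximum is at (174/5, 83/5). Substituting into each constraint, equality holds for (i) and (ii); the remaining constraints have slack.

(i) and (ii)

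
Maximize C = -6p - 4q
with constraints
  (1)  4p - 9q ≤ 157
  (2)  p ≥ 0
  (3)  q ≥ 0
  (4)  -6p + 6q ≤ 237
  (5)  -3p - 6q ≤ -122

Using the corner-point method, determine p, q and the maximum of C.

Feasible corners and C = -6p - 4q:
  (40, 1/3) → C = -724/3
  (0, 79/2) → C = -158
  (0, 61/3) → C = -244/3
The feasible region is unbounded (it extends along (1, 1), (9, 4)), but C strictly decreases along every unbounded feasible direction, so there is no improving ray and the maximum is attained at a vertex.

p = 0, q = 61/3, maximum C = -244/3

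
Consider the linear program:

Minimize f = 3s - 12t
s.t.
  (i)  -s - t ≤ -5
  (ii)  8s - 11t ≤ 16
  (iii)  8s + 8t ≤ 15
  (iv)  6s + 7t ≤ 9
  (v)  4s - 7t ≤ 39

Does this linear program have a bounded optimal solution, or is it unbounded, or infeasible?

infeasible

Constraints -s - t ≤ -5 and 8s + 8t ≤ 15 have parallel boundaries but demand opposite sides — no point can satisfy both, so the region is empty.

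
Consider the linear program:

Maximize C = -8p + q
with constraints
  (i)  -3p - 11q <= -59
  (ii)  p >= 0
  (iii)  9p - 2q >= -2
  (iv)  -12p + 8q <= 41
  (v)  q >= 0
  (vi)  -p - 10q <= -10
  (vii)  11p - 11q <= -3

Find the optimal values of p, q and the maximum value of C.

Feasible corners and C = -8p + q:
  (32/35, 179/35) → C = -11/5
  (4, 47/11) → C = -305/11
  (11/8, 115/16) → C = -61/16
The feasible region is unbounded (it extends along (2, 3), (1, 1)), but C strictly decreases along every unbounded feasible direction, so there is no improving ray and the maximum is attained at a vertex.

At the optimal vertex, -3p - 11q = -59 and 9p - 2q = -2.
Solving simultaneously gives p = 32/35, q = 179/35.

p = 32/35, q = 179/35, maximum C = -11/5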